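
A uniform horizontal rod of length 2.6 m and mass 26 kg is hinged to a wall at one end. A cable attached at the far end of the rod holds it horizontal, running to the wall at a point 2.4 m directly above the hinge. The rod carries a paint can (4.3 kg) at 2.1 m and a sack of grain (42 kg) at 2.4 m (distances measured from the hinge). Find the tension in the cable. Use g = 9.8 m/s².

T ≈ 798 N

Taking torques about the hinge:
Beam weight: 26 × 9.8 = 254.8 N down at 1.3 m → arm 1.3 m, τ = 254.8 × 1.3 = 331.2 N·m clockwise.
Paint can: 4.3 × 9.8 = 42.14 N down at 2.1 m → arm 2.1 m, τ = 42.14 × 2.1 = 88.49 N·m clockwise.
Sack of grain: 42 × 9.8 = 411.6 N down at 2.4 m → arm 2.4 m, τ = 411.6 × 2.4 = 987.8 N·m clockwise.
Total clockwise load moment = 1407 N·m.
The cable tension T acts at 2.6 m; only its component perpendicular to the rod, T sinθ, produces torque. sinθ = h/√(h²+d²) = 2.4/√(2.4²+2.6²) = 0.6783.
For rotational equilibrium, T × 2.6 × 0.6783 = 1407, so T = 1407 / 1.764 = 798 N.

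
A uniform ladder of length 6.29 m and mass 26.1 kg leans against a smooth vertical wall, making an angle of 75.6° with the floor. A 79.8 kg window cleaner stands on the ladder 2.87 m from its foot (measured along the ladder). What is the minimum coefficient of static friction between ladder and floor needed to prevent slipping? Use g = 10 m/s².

μ_min ≈ 0.12

Sum moments about the foot of the ladder (the floor normal and friction both act there and drop out).
Ladder weight 26.1×10 = 261 N acts at 3.145 m along the ladder; its horizontal arm is 3.145·cos75.6° = 0.7821 m → τ = 204.1 N·m clockwise.
Window cleaner: 79.8×10 = 798 N at 2.87 m → arm 0.7137 m → τ = 569.5 N·m clockwise.
Wall normal N acts horizontally at the top; its moment arm is the height L sinθ = 6.29·sin75.6° = 6.092 m, counterclockwise.
Στ = 0 ⇒ N × 6.092 = 773.6 ⇒ N = 127 N.
ΣFx = 0 ⇒ f = N_wall = 127 N. ΣFy = 0 ⇒ N_floor = 1059 N.
μ_min = f / N_floor = 127 / 1059 = 0.12.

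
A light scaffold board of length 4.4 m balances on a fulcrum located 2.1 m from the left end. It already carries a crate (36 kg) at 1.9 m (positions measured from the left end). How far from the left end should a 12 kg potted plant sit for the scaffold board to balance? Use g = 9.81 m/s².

x ≈ 2.7 m from the left end

Take moments about the fulcrum (at 2.1 m from the left end).
Crate: 36 × 9.81 = 353.2 N down at 1.9 m → arm 0.2 m, τ = 353.2 × 0.2 = 70.64 N·m counterclockwise.
Net moment of existing loads = 70.64 N·m counterclockwise.
The potted plant weighs 12 × 9.81 = 117.7 N and must supply an equal clockwise moment, so its lever arm about the fulcrum is 70.64 / 117.7 = 0.6 m.
That puts it at 2.1 + 0.6 = 2.7 m from the left end.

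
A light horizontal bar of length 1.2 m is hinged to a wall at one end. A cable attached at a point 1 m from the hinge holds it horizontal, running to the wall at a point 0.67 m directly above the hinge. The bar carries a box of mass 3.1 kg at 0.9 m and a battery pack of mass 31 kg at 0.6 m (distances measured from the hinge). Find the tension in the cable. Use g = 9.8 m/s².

Sum moments about the hinge (the unknown hinge reaction has zero arm there).
Box: 3.1 × 9.8 = 30.38 N down at 0.9 m → arm 0.9 m, τ = 30.38 × 0.9 = 27.34 N·m clockwise.
Battery pack: 31 × 9.8 = 303.8 N down at 0.6 m → arm 0.6 m, τ = 303.8 × 0.6 = 182.3 N·m clockwise.
Total clockwise load moment = 209.6 N·m.
The cable tension T acts at 1 m; only its component perpendicular to the bar, T sinθ, produces torque. sinθ = h/√(h²+d²) = 0.67/√(0.67²+1²) = 0.5566.
Στ = 0 ⇒ T × 1 × 0.5566 = 209.6 ⇒ T = 209.6 / 0.5566 = 377 N.

T ≈ 377 N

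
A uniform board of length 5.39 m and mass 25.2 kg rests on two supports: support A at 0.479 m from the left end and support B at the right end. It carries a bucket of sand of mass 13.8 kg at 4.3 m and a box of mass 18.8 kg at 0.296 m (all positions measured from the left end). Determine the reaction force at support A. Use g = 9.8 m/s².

Take moments about support B.
Beam weight: 25.2 × 9.8 = 247 N down at 2.695 m → arm 2.695 m, τ = 247 × 2.695 = 665.7 N·m counterclockwise.
Bucket of sand: 13.8 × 9.8 = 135.2 N down at 4.3 m → arm 1.09 m, τ = 135.2 × 1.09 = 147.4 N·m counterclockwise.
Box: 18.8 × 9.8 = 184.2 N down at 0.296 m → arm 5.094 m, τ = 184.2 × 5.094 = 938.3 N·m counterclockwise.
Net load moment about support B = 1751 N·m counterclockwise.
Reaction R at support A is upward at 0.479 m, arm 4.911 m → moment R × 4.911 clockwise.
For rotational equilibrium, R × 4.911 = 1751, so R = 357 N.

R_A ≈ 357 N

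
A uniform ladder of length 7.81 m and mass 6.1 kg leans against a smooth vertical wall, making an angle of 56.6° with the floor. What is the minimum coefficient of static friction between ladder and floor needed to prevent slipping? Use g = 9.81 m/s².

Taking torques about the foot of the ladder:
Ladder weight 6.1×9.81 = 59.84 N acts at 3.905 m along the ladder; its horizontal arm is 3.905·cos56.6° = 2.15 m → τ = 128.7 N·m clockwise.
Wall normal N acts horizontally at the top; its moment arm is the height L sinθ = 7.81·sin56.6° = 6.52 m, counterclockwise.
For rotational equilibrium, N × 6.52 = 128.7, so N = 19.74 N.
ΣFx = 0 ⇒ f = N_wall = 19.74 N. ΣFy = 0 ⇒ N_floor = 59.84 N.
μ_min = f / N_floor = 19.74 / 59.84 = 0.33.

μ_min ≈ 0.33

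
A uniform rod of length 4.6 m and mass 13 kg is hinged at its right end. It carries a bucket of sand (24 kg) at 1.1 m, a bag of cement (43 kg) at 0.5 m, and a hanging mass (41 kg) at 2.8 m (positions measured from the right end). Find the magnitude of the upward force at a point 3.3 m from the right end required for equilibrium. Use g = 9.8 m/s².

Taking torques about the right end:
Beam weight: 13 × 9.8 = 127.4 N down at 2.3 m → arm 2.3 m, τ = 127.4 × 2.3 = 293 N·m counterclockwise.
Bucket of sand: 24 × 9.8 = 235.2 N down at 1.1 m → arm 1.1 m, τ = 235.2 × 1.1 = 258.7 N·m counterclockwise.
Bag of cement: 43 × 9.8 = 421.4 N down at 0.5 m → arm 0.5 m, τ = 421.4 × 0.5 = 210.7 N·m counterclockwise.
Hanging mass: 41 × 9.8 = 401.8 N down at 2.8 m → arm 2.8 m, τ = 401.8 × 2.8 = 1125 N·m counterclockwise.
Net moment of the loads = 1887 N·m counterclockwise.
The upward force F acts at a point 3.3 m from the right end, arm 3.3 m, giving F × 3.3 clockwise.
For rotational equilibrium, F × 3.3 = 1887, so F = 1887 / 3.3 = 572 N.

F ≈ 572 N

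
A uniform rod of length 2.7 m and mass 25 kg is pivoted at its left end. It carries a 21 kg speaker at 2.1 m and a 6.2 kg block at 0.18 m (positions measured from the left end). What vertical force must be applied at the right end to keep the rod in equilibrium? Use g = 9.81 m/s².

F ≈ 287 N

Take moments about the left end.
Beam weight: 25 × 9.81 = 245.2 N down at 1.35 m → arm 1.35 m, τ = 245.2 × 1.35 = 331 N·m clockwise.
Speaker: 21 × 9.81 = 206 N down at 2.1 m → arm 2.1 m, τ = 206 × 2.1 = 432.6 N·m clockwise.
Block: 6.2 × 9.81 = 60.82 N down at 0.18 m → arm 0.18 m, τ = 60.82 × 0.18 = 10.95 N·m clockwise.
Net moment of the loads = 774.6 N·m clockwise.
The upward force F acts at the right end, arm 2.7 m, giving F × 2.7 counterclockwise.
Setting net torque to zero: F × 2.7 = 774.6 → F = 774.6 / 2.7 = 287 N.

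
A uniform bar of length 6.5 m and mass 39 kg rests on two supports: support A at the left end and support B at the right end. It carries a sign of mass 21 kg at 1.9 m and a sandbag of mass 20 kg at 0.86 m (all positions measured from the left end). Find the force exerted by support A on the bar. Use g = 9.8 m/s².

R_A ≈ 507 N

Sum moments about support B (its reaction then has zero moment arm).
Beam weight: 39 × 9.8 = 382.2 N down at 3.25 m → arm 3.25 m, τ = 382.2 × 3.25 = 1242 N·m counterclockwise.
Sign: 21 × 9.8 = 205.8 N down at 1.9 m → arm 4.6 m, τ = 205.8 × 4.6 = 946.7 N·m counterclockwise.
Sandbag: 20 × 9.8 = 196 N down at 0.86 m → arm 5.64 m, τ = 196 × 5.64 = 1105 N·m counterclockwise.
Net load moment about support B = 3294 N·m counterclockwise.
Reaction R at support A is upward at 0 m, arm 6.5 m → moment R × 6.5 clockwise.
For rotational equilibrium, R × 6.5 = 3294, so R = 507 N.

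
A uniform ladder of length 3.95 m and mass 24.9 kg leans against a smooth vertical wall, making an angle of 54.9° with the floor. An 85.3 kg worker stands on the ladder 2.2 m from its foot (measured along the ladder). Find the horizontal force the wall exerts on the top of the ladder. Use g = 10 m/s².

Take moments about the foot of the ladder.
Ladder weight 24.9×10 = 249 N acts at 1.975 m along the ladder; its horizontal arm is 1.975·cos54.9° = 1.136 m → τ = 282.9 N·m clockwise.
Worker: 85.3×10 = 853 N at 2.2 m → arm 1.265 m → τ = 1079 N·m clockwise.
Wall normal N acts horizontally at the top; its moment arm is the height L sinθ = 3.95·sin54.9° = 3.232 m, counterclockwise.
Setting net torque to zero: N × 3.232 = 1362 → N = 421 N.

N_wall ≈ 421 N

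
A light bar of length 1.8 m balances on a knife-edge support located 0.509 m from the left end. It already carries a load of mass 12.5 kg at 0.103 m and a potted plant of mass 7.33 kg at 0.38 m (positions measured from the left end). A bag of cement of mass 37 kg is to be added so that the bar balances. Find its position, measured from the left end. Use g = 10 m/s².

x ≈ 0.672 m from the left end

About the knife-edge support (at 0.509 m from the left end):
Load: 12.5 × 10 = 125 N down at 0.103 m → arm 0.406 m, τ = 125 × 0.406 = 50.75 N·m counterclockwise.
Potted plant: 7.33 × 10 = 73.3 N down at 0.38 m → arm 0.129 m, τ = 73.3 × 0.129 = 9.456 N·m counterclockwise.
Net moment of existing loads = 60.21 N·m counterclockwise.
The bag of cement weighs 37 × 10 = 370 N and must supply an equal clockwise moment, so its lever arm about the knife-edge support is 60.21 / 370 = 0.163 m.
That puts it at 0.509 + 0.163 = 0.672 m from the left end.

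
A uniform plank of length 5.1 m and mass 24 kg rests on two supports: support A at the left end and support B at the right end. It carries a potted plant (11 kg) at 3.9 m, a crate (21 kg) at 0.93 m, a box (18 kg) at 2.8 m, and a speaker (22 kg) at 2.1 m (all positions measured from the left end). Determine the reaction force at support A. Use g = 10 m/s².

R_A ≈ 528 N

Taking torques about support B:
Beam weight: 24 × 10 = 240 N down at 2.55 m → arm 2.55 m, τ = 240 × 2.55 = 612 N·m counterclockwise.
Potted plant: 11 × 10 = 110 N down at 3.9 m → arm 1.2 m, τ = 110 × 1.2 = 132 N·m counterclockwise.
Crate: 21 × 10 = 210 N down at 0.93 m → arm 4.17 m, τ = 210 × 4.17 = 875.7 N·m counterclockwise.
Box: 18 × 10 = 180 N down at 2.8 m → arm 2.3 m, τ = 180 × 2.3 = 414 N·m counterclockwise.
Speaker: 22 × 10 = 220 N down at 2.1 m → arm 3 m, τ = 220 × 3 = 660 N·m counterclockwise.
Net load moment about support B = 2694 N·m counterclockwise.
Reaction R at support A is upward at 0 m, arm 5.1 m → moment R × 5.1 clockwise.
Balancing moments: R × 5.1 = 2694, giving R = 528 N.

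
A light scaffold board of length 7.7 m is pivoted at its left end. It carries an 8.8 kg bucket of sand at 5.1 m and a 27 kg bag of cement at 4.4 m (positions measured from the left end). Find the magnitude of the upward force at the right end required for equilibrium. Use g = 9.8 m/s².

Sum moments about the left end (the unknown pivot reaction has zero arm there).
Bucket of sand: 8.8 × 9.8 = 86.24 N down at 5.1 m → arm 5.1 m, τ = 86.24 × 5.1 = 439.8 N·m clockwise.
Bag of cement: 27 × 9.8 = 264.6 N down at 4.4 m → arm 4.4 m, τ = 264.6 × 4.4 = 1164 N·m clockwise.
Net moment of the loads = 1604 N·m clockwise.
The upward force F acts at the right end, arm 7.7 m, giving F × 7.7 counterclockwise.
Balancing moments: F × 7.7 = 1604, giving F = 1604 / 7.7 = 208 N.

F ≈ 208 N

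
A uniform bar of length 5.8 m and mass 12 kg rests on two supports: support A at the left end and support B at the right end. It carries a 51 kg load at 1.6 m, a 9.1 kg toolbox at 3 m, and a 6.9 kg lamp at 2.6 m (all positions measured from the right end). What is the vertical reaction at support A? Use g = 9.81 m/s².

Taking torques about support B:
Beam weight: 12 × 9.81 = 117.7 N down at 2.9 m → arm 2.9 m, τ = 117.7 × 2.9 = 341.3 N·m counterclockwise.
Load: 51 × 9.81 = 500.3 N down at 1.6 m → arm 1.6 m, τ = 500.3 × 1.6 = 800.5 N·m counterclockwise.
Toolbox: 9.1 × 9.81 = 89.27 N down at 3 m → arm 3 m, τ = 89.27 × 3 = 267.8 N·m counterclockwise.
Lamp: 6.9 × 9.81 = 67.69 N down at 2.6 m → arm 2.6 m, τ = 67.69 × 2.6 = 176 N·m counterclockwise.
Net load moment about support B = 1586 N·m counterclockwise.
Reaction R at support A is upward at 5.8 m, arm 5.8 m → moment R × 5.8 clockwise.
Balancing moments: R × 5.8 = 1586, giving R = 273 N.

R_A ≈ 273 N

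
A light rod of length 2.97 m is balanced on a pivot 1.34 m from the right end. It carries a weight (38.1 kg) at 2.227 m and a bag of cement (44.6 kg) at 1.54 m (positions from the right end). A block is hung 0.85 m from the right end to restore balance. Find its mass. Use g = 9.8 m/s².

m ≈ 87.2 kg

Sum moments about the pivot (at 1.34 m from the right end) (the support reaction has zero arm there).
Weight: 38.1 × 9.8 = 373.4 N down at 2.227 m → arm 0.887 m, τ = 373.4 × 0.887 = 331.2 N·m counterclockwise.
Bag of cement: 44.6 × 9.8 = 437.1 N down at 1.54 m → arm 0.2 m, τ = 437.1 × 0.2 = 87.42 N·m counterclockwise.
Net moment of known loads = 418.6 N·m counterclockwise.
An unknown mass m at 0.85 m has arm 0.49 m; its moment is m·g·0.49 clockwise.
Setting net torque to zero: m × 9.8 × 0.49 = 418.6 → m = 418.6 / (9.8 × 0.49) = 87.2 kg.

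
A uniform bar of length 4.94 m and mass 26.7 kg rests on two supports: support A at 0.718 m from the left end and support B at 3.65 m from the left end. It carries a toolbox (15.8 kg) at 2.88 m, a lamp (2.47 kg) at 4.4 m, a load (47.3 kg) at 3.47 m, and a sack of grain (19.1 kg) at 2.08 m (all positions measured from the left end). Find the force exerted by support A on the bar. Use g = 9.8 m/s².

R_A ≈ 268 N

Sum moments about support B (its reaction then has zero moment arm).
Beam weight: 26.7 × 9.8 = 261.7 N down at 2.47 m → arm 1.18 m, τ = 261.7 × 1.18 = 308.8 N·m counterclockwise.
Toolbox: 15.8 × 9.8 = 154.8 N down at 2.88 m → arm 0.77 m, τ = 154.8 × 0.77 = 119.2 N·m counterclockwise.
Lamp: 2.47 × 9.8 = 24.21 N down at 4.4 m → arm 0.75 m, τ = 24.21 × 0.75 = 18.16 N·m clockwise.
Load: 47.3 × 9.8 = 463.5 N down at 3.47 m → arm 0.18 m, τ = 463.5 × 0.18 = 83.43 N·m counterclockwise.
Sack of grain: 19.1 × 9.8 = 187.2 N down at 2.08 m → arm 1.57 m, τ = 187.2 × 1.57 = 293.9 N·m counterclockwise.
Net load moment about support B = 787.2 N·m counterclockwise.
Reaction R at support A is upward at 0.718 m, arm 2.932 m → moment R × 2.932 clockwise.
Στ = 0 ⇒ R × 2.932 = 787.2 ⇒ R = 268 N.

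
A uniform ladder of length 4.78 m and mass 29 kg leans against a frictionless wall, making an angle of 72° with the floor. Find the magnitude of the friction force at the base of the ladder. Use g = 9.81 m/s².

f ≈ 46.2 N

Choose the foot of the ladder as the axis so the floor normal and friction both act there and drop out.
Ladder weight 29×9.81 = 284.5 N acts at 2.39 m along the ladder; its horizontal arm is 2.39·cos72° = 0.7386 m → τ = 210.1 N·m clockwise.
Wall normal N acts horizontally at the top; its moment arm is the height L sinθ = 4.78·sin72° = 4.546 m, counterclockwise.
Balancing moments: N × 4.546 = 210.1, giving N = 46.2 N.
ΣFx = 0: friction at the foot balances the wall's push, so f = N_wall = 46.2 N.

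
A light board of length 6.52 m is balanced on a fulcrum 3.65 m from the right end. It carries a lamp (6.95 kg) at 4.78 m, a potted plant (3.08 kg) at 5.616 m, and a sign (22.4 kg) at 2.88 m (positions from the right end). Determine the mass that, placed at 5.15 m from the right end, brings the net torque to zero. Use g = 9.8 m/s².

m ≈ 2.23 kg

Choose the fulcrum (at 3.65 m from the right end) as the axis so the support reaction has zero arm there.
Lamp: 6.95 × 9.8 = 68.11 N down at 4.78 m → arm 1.13 m, τ = 68.11 × 1.13 = 76.96 N·m counterclockwise.
Potted plant: 3.08 × 9.8 = 30.18 N down at 5.616 m → arm 1.966 m, τ = 30.18 × 1.966 = 59.33 N·m counterclockwise.
Sign: 22.4 × 9.8 = 219.5 N down at 2.88 m → arm 0.77 m, τ = 219.5 × 0.77 = 169 N·m clockwise.
Net moment of known loads = 32.71 N·m clockwise.
An unknown mass m at 5.15 m has arm 1.5 m; its moment is m·g·1.5 counterclockwise.
Balancing moments: m × 9.8 × 1.5 = 32.71, giving m = 32.71 / (9.8 × 1.5) = 2.23 kg.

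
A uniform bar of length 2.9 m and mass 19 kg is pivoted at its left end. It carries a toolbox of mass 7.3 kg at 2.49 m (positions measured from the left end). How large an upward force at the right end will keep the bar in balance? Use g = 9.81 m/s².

Sum moments about the left end (the unknown pivot reaction has zero arm there).
Beam weight: 19 × 9.81 = 186.4 N down at 1.45 m → arm 1.45 m, τ = 186.4 × 1.45 = 270.3 N·m clockwise.
Toolbox: 7.3 × 9.81 = 71.61 N down at 2.49 m → arm 2.49 m, τ = 71.61 × 2.49 = 178.3 N·m clockwise.
Net moment of the loads = 448.6 N·m clockwise.
The upward force F acts at the right end, arm 2.9 m, giving F × 2.9 counterclockwise.
Balancing moments: F × 2.9 = 448.6, giving F = 448.6 / 2.9 = 155 N.

F ≈ 155 N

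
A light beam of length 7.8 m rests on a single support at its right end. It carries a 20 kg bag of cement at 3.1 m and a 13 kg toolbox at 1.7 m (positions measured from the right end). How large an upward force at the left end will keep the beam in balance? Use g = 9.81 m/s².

F ≈ 106 N

Choose the right end as the axis so the unknown pivot reaction has zero arm there.
Bag of cement: 20 × 9.81 = 196.2 N down at 3.1 m → arm 3.1 m, τ = 196.2 × 3.1 = 608.2 N·m counterclockwise.
Toolbox: 13 × 9.81 = 127.5 N down at 1.7 m → arm 1.7 m, τ = 127.5 × 1.7 = 216.8 N·m counterclockwise.
Net moment of the loads = 825 N·m counterclockwise.
The upward force F acts at the left end, arm 7.8 m, giving F × 7.8 clockwise.
Balancing moments: F × 7.8 = 825, giving F = 825 / 7.8 = 106 N.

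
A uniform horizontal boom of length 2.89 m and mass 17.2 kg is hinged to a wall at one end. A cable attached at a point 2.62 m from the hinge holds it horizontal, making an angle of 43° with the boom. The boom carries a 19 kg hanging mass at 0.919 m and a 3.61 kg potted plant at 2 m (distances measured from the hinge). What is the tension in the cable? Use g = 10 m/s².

T ≈ 277 N

Taking torques about the hinge:
Beam weight: 17.2 × 10 = 172 N down at 1.445 m → arm 1.445 m, τ = 172 × 1.445 = 248.5 N·m clockwise.
Hanging mass: 19 × 10 = 190 N down at 0.919 m → arm 0.919 m, τ = 190 × 0.919 = 174.6 N·m clockwise.
Potted plant: 3.61 × 10 = 36.1 N down at 2 m → arm 2 m, τ = 36.1 × 2 = 72.2 N·m clockwise.
Total clockwise load moment = 495.3 N·m.
The cable tension T acts at 2.62 m; only its component perpendicular to the boom, T sinθ, produces torque. sin 43° = 0.682.
Balancing moments: T × 2.62 × 0.682 = 495.3, giving T = 495.3 / 1.787 = 277 N.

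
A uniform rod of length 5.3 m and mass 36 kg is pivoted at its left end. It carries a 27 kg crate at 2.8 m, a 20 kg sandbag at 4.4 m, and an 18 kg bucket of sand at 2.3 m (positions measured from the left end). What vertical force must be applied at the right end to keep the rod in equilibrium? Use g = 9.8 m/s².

F ≈ 555 N

Choose the left end as the axis so the unknown pivot reaction has zero arm there.
Beam weight: 36 × 9.8 = 352.8 N down at 2.65 m → arm 2.65 m, τ = 352.8 × 2.65 = 934.9 N·m clockwise.
Crate: 27 × 9.8 = 264.6 N down at 2.8 m → arm 2.8 m, τ = 264.6 × 2.8 = 740.9 N·m clockwise.
Sandbag: 20 × 9.8 = 196 N down at 4.4 m → arm 4.4 m, τ = 196 × 4.4 = 862.4 N·m clockwise.
Bucket of sand: 18 × 9.8 = 176.4 N down at 2.3 m → arm 2.3 m, τ = 176.4 × 2.3 = 405.7 N·m clockwise.
Net moment of the loads = 2944 N·m clockwise.
The upward force F acts at the right end, arm 5.3 m, giving F × 5.3 counterclockwise.
Στ = 0 ⇒ F × 5.3 = 2944 ⇒ F = 2944 / 5.3 = 555 N.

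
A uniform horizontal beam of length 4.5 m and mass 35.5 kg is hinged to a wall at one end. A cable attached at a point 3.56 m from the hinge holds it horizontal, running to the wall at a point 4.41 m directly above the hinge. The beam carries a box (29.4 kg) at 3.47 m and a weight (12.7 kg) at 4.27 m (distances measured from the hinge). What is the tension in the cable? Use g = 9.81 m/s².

T ≈ 836 N

Taking torques about the hinge:
Beam weight: 35.5 × 9.81 = 348.3 N down at 2.25 m → arm 2.25 m, τ = 348.3 × 2.25 = 783.7 N·m clockwise.
Box: 29.4 × 9.81 = 288.4 N down at 3.47 m → arm 3.47 m, τ = 288.4 × 3.47 = 1001 N·m clockwise.
Weight: 12.7 × 9.81 = 124.6 N down at 4.27 m → arm 4.27 m, τ = 124.6 × 4.27 = 532 N·m clockwise.
Total clockwise load moment = 2317 N·m.
The cable tension T acts at 3.56 m; only its component perpendicular to the beam, T sinθ, produces torque. sinθ = h/√(h²+d²) = 4.41/√(4.41²+3.56²) = 0.7781.
For rotational equilibrium, T × 3.56 × 0.7781 = 2317, so T = 2317 / 2.77 = 836 N.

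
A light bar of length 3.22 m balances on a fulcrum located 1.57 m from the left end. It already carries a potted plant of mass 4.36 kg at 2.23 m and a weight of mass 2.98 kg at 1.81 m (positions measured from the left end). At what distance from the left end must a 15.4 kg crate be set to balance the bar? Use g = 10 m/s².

Take moments about the fulcrum (at 1.57 m from the left end).
Potted plant: 4.36 × 10 = 43.6 N down at 2.23 m → arm 0.66 m, τ = 43.6 × 0.66 = 28.78 N·m clockwise.
Weight: 2.98 × 10 = 29.8 N down at 1.81 m → arm 0.24 m, τ = 29.8 × 0.24 = 7.152 N·m clockwise.
Net moment of existing loads = 35.93 N·m clockwise.
The crate weighs 15.4 × 10 = 154 N and must supply an equal counterclockwise moment, so its lever arm about the fulcrum is 35.93 / 154 = 0.233 m.
That puts it at 1.57 − 0.233 = 1.34 m from the left end.

x ≈ 1.34 m from the left end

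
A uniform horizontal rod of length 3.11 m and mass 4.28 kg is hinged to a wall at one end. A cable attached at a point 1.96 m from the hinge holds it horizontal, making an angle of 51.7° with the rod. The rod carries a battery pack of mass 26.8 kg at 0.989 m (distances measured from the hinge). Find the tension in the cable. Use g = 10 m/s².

Taking torques about the hinge:
Beam weight: 4.28 × 10 = 42.8 N down at 1.555 m → arm 1.555 m, τ = 42.8 × 1.555 = 66.55 N·m clockwise.
Battery pack: 26.8 × 10 = 268 N down at 0.989 m → arm 0.989 m, τ = 268 × 0.989 = 265.1 N·m clockwise.
Total clockwise load moment = 331.7 N·m.
The cable tension T acts at 1.96 m; only its component perpendicular to the rod, T sinθ, produces torque. sin 51.7° = 0.7848.
For rotational equilibrium, T × 1.96 × 0.7848 = 331.7, so T = 331.7 / 1.538 = 216 N.

T ≈ 216 N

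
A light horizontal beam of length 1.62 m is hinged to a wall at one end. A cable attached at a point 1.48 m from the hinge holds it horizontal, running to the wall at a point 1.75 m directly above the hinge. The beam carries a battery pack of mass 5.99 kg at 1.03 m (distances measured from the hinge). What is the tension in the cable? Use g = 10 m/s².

T ≈ 54.6 N

Take moments about the hinge.
Battery pack: 5.99 × 10 = 59.9 N down at 1.03 m → arm 1.03 m, τ = 59.9 × 1.03 = 61.7 N·m clockwise.
Total clockwise load moment = 61.7 N·m.
The cable tension T acts at 1.48 m; only its component perpendicular to the beam, T sinθ, produces torque. sinθ = h/√(h²+d²) = 1.75/√(1.75²+1.48²) = 0.7636.
For rotational equilibrium, T × 1.48 × 0.7636 = 61.7, so T = 61.7 / 1.13 = 54.6 N.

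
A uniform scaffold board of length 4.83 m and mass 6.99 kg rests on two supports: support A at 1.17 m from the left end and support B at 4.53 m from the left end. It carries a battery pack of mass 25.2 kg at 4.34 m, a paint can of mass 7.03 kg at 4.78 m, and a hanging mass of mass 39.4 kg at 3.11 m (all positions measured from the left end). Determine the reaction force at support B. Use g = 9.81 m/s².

About support A:
Beam weight: 6.99 × 9.81 = 68.57 N down at 2.415 m → arm 1.245 m, τ = 68.57 × 1.245 = 85.37 N·m clockwise.
Battery pack: 25.2 × 9.81 = 247.2 N down at 4.34 m → arm 3.17 m, τ = 247.2 × 3.17 = 783.6 N·m clockwise.
Paint can: 7.03 × 9.81 = 68.96 N down at 4.78 m → arm 3.61 m, τ = 68.96 × 3.61 = 248.9 N·m clockwise.
Hanging mass: 39.4 × 9.81 = 386.5 N down at 3.11 m → arm 1.94 m, τ = 386.5 × 1.94 = 749.8 N·m clockwise.
Net load moment about support A = 1868 N·m clockwise.
Reaction R at support B is upward at 4.53 m, arm 3.36 m → moment R × 3.36 counterclockwise.
Setting net torque to zero: R × 3.36 = 1868 → R = 556 N.

R_B ≈ 556 N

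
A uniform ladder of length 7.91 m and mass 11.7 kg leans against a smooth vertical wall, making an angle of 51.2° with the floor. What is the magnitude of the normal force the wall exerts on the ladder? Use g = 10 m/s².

N_wall ≈ 47 N

About the foot of the ladder:
Ladder weight 11.7×10 = 117 N acts at 3.955 m along the ladder; its horizontal arm is 3.955·cos51.2° = 2.478 m → τ = 289.9 N·m clockwise.
Wall normal N acts horizontally at the top; its moment arm is the height L sinθ = 7.91·sin51.2° = 6.165 m, counterclockwise.
Στ = 0 ⇒ N × 6.165 = 289.9 ⇒ N = 47 N.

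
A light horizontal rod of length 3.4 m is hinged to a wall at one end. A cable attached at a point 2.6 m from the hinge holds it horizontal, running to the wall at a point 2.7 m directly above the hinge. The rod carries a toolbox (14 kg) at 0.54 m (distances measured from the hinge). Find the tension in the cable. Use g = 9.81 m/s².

T ≈ 39.6 N

Choose the hinge as the axis so the unknown hinge reaction has zero arm there.
Toolbox: 14 × 9.81 = 137.3 N down at 0.54 m → arm 0.54 m, τ = 137.3 × 0.54 = 74.14 N·m clockwise.
Total clockwise load moment = 74.14 N·m.
The cable tension T acts at 2.6 m; only its component perpendicular to the rod, T sinθ, produces torque. sinθ = h/√(h²+d²) = 2.7/√(2.7²+2.6²) = 0.7203.
Setting net torque to zero: T × 2.6 × 0.7203 = 74.14 → T = 74.14 / 1.873 = 39.6 N.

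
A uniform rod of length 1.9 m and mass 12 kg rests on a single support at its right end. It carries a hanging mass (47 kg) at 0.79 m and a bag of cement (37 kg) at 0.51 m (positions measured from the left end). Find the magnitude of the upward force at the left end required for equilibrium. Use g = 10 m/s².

F ≈ 605 N

Sum moments about the right end (the unknown pivot reaction has zero arm there).
Beam weight: 12 × 10 = 120 N down at 0.95 m → arm 0.95 m, τ = 120 × 0.95 = 114 N·m counterclockwise.
Hanging mass: 47 × 10 = 470 N down at 0.79 m → arm 1.11 m, τ = 470 × 1.11 = 521.7 N·m counterclockwise.
Bag of cement: 37 × 10 = 370 N down at 0.51 m → arm 1.39 m, τ = 370 × 1.39 = 514.3 N·m counterclockwise.
Net moment of the loads = 1150 N·m counterclockwise.
The upward force F acts at the left end, arm 1.9 m, giving F × 1.9 clockwise.
Setting net torque to zero: F × 1.9 = 1150 → F = 1150 / 1.9 = 605 N.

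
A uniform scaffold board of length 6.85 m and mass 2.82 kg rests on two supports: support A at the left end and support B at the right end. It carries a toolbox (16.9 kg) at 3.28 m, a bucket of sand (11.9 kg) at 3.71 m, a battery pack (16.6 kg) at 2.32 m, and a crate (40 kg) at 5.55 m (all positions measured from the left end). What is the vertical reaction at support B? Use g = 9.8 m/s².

R_B ≈ 529 N

Sum moments about support A (its reaction then has zero moment arm).
Beam weight: 2.82 × 9.8 = 27.64 N down at 3.425 m → arm 3.425 m, τ = 27.64 × 3.425 = 94.67 N·m clockwise.
Toolbox: 16.9 × 9.8 = 165.6 N down at 3.28 m → arm 3.28 m, τ = 165.6 × 3.28 = 543.2 N·m clockwise.
Bucket of sand: 11.9 × 9.8 = 116.6 N down at 3.71 m → arm 3.71 m, τ = 116.6 × 3.71 = 432.6 N·m clockwise.
Battery pack: 16.6 × 9.8 = 162.7 N down at 2.32 m → arm 2.32 m, τ = 162.7 × 2.32 = 377.5 N·m clockwise.
Crate: 40 × 9.8 = 392 N down at 5.55 m → arm 5.55 m, τ = 392 × 5.55 = 2176 N·m clockwise.
Net load moment about support A = 3624 N·m clockwise.
Reaction R at support B is upward at 6.85 m, arm 6.85 m → moment R × 6.85 counterclockwise.
Balancing moments: R × 6.85 = 3624, giving R = 529 N.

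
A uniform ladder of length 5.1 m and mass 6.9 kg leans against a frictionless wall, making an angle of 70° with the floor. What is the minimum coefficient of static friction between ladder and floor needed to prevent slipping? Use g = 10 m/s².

μ_min ≈ 0.182

About the foot of the ladder:
Ladder weight 6.9×10 = 69 N acts at 2.55 m along the ladder; its horizontal arm is 2.55·cos70° = 0.8722 m → τ = 60.18 N·m clockwise.
Wall normal N acts horizontally at the top; its moment arm is the height L sinθ = 5.1·sin70° = 4.792 m, counterclockwise.
For rotational equilibrium, N × 4.792 = 60.18, so N = 12.56 N.
ΣFx = 0 ⇒ f = N_wall = 12.56 N. ΣFy = 0 ⇒ N_floor = 69 N.
μ_min = f / N_floor = 12.56 / 69 = 0.182.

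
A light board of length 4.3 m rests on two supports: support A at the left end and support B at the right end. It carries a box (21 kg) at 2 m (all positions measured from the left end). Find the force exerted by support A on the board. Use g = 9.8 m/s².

R_A ≈ 110 N

Take moments about support B.
Box: 21 × 9.8 = 205.8 N down at 2 m → arm 2.3 m, τ = 205.8 × 2.3 = 473.3 N·m counterclockwise.
Net load moment about support B = 473.3 N·m counterclockwise.
Reaction R at support A is upward at 0 m, arm 4.3 m → moment R × 4.3 clockwise.
Balancing moments: R × 4.3 = 473.3, giving R = 110 N.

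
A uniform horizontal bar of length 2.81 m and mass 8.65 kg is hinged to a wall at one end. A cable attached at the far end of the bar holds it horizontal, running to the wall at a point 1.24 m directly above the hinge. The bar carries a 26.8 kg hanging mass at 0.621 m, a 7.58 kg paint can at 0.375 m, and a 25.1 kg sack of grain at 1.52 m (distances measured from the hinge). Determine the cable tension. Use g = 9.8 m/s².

T ≈ 603 N

Taking torques about the hinge:
Beam weight: 8.65 × 9.8 = 84.77 N down at 1.405 m → arm 1.405 m, τ = 84.77 × 1.405 = 119.1 N·m clockwise.
Hanging mass: 26.8 × 9.8 = 262.6 N down at 0.621 m → arm 0.621 m, τ = 262.6 × 0.621 = 163.1 N·m clockwise.
Paint can: 7.58 × 9.8 = 74.28 N down at 0.375 m → arm 0.375 m, τ = 74.28 × 0.375 = 27.86 N·m clockwise.
Sack of grain: 25.1 × 9.8 = 246 N down at 1.52 m → arm 1.52 m, τ = 246 × 1.52 = 373.9 N·m clockwise.
Total clockwise load moment = 684 N·m.
The cable tension T acts at 2.81 m; only its component perpendicular to the bar, T sinθ, produces torque. sinθ = h/√(h²+d²) = 1.24/√(1.24²+2.81²) = 0.4037.
Στ = 0 ⇒ T × 2.81 × 0.4037 = 684 ⇒ T = 684 / 1.134 = 603 N.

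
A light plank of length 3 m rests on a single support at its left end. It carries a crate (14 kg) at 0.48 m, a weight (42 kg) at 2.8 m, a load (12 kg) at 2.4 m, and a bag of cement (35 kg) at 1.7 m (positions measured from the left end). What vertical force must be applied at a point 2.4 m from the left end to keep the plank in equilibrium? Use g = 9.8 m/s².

F ≈ 868 N

About the left end:
Crate: 14 × 9.8 = 137.2 N down at 0.48 m → arm 0.48 m, τ = 137.2 × 0.48 = 65.86 N·m clockwise.
Weight: 42 × 9.8 = 411.6 N down at 2.8 m → arm 2.8 m, τ = 411.6 × 2.8 = 1152 N·m clockwise.
Load: 12 × 9.8 = 117.6 N down at 2.4 m → arm 2.4 m, τ = 117.6 × 2.4 = 282.2 N·m clockwise.
Bag of cement: 35 × 9.8 = 343 N down at 1.7 m → arm 1.7 m, τ = 343 × 1.7 = 583.1 N·m clockwise.
Net moment of the loads = 2083 N·m clockwise.
The upward force F acts at a point 2.4 m from the left end, arm 2.4 m, giving F × 2.4 counterclockwise.
For rotational equilibrium, F × 2.4 = 2083, so F = 2083 / 2.4 = 868 N.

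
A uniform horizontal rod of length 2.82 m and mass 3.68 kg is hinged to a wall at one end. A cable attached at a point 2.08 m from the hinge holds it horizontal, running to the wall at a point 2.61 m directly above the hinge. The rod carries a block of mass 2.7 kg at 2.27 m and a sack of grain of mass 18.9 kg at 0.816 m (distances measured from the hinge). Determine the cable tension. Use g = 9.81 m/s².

T ≈ 161 N

Taking torques about the hinge:
Beam weight: 3.68 × 9.81 = 36.1 N down at 1.41 m → arm 1.41 m, τ = 36.1 × 1.41 = 50.9 N·m clockwise.
Block: 2.7 × 9.81 = 26.49 N down at 2.27 m → arm 2.27 m, τ = 26.49 × 2.27 = 60.13 N·m clockwise.
Sack of grain: 18.9 × 9.81 = 185.4 N down at 0.816 m → arm 0.816 m, τ = 185.4 × 0.816 = 151.3 N·m clockwise.
Total clockwise load moment = 262.3 N·m.
The cable tension T acts at 2.08 m; only its component perpendicular to the rod, T sinθ, produces torque. sinθ = h/√(h²+d²) = 2.61/√(2.61²+2.08²) = 0.782.
Στ = 0 ⇒ T × 2.08 × 0.782 = 262.3 ⇒ T = 262.3 / 1.627 = 161 N.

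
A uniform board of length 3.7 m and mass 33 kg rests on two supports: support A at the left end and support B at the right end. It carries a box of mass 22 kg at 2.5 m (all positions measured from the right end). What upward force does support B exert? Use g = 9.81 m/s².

Choose support A as the axis so its reaction then has zero moment arm.
Beam weight: 33 × 9.81 = 323.7 N down at 1.85 m → arm 1.85 m, τ = 323.7 × 1.85 = 598.8 N·m clockwise.
Box: 22 × 9.81 = 215.8 N down at 2.5 m → arm 1.2 m, τ = 215.8 × 1.2 = 259 N·m clockwise.
Net load moment about support A = 857.8 N·m clockwise.
Reaction R at support B is upward at 0 m, arm 3.7 m → moment R × 3.7 counterclockwise.
For rotational equilibrium, R × 3.7 = 857.8, so R = 232 N.

R_B ≈ 232 N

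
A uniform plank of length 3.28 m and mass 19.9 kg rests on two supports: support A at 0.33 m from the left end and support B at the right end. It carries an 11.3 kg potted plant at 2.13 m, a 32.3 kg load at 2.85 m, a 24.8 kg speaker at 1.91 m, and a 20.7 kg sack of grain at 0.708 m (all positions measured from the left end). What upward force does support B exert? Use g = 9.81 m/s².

Sum moments about support A (its reaction then has zero moment arm).
Beam weight: 19.9 × 9.81 = 195.2 N down at 1.64 m → arm 1.31 m, τ = 195.2 × 1.31 = 255.7 N·m clockwise.
Potted plant: 11.3 × 9.81 = 110.9 N down at 2.13 m → arm 1.8 m, τ = 110.9 × 1.8 = 199.6 N·m clockwise.
Load: 32.3 × 9.81 = 316.9 N down at 2.85 m → arm 2.52 m, τ = 316.9 × 2.52 = 798.6 N·m clockwise.
Speaker: 24.8 × 9.81 = 243.3 N down at 1.91 m → arm 1.58 m, τ = 243.3 × 1.58 = 384.4 N·m clockwise.
Sack of grain: 20.7 × 9.81 = 203.1 N down at 0.708 m → arm 0.378 m, τ = 203.1 × 0.378 = 76.77 N·m clockwise.
Net load moment about support A = 1715 N·m clockwise.
Reaction R at support B is upward at 3.28 m, arm 2.95 m → moment R × 2.95 counterclockwise.
Στ = 0 ⇒ R × 2.95 = 1715 ⇒ R = 581 N.

R_B ≈ 581 N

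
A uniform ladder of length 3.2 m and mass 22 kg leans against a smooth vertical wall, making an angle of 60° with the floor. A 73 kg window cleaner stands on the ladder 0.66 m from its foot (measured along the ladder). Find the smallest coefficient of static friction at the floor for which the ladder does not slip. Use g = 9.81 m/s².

About the foot of the ladder:
Ladder weight 22×9.81 = 215.8 N acts at 1.6 m along the ladder; its horizontal arm is 1.6·cos60° = 0.8 m → τ = 172.6 N·m clockwise.
Window cleaner: 73×9.81 = 716.1 N at 0.66 m → arm 0.33 m → τ = 236.3 N·m clockwise.
Wall normal N acts horizontally at the top; its moment arm is the height L sinθ = 3.2·sin60° = 2.771 m, counterclockwise.
For rotational equilibrium, N × 2.771 = 408.9, so N = 147.6 N.
ΣFx = 0 ⇒ f = N_wall = 147.6 N. ΣFy = 0 ⇒ N_floor = 931.9 N.
μ_min = f / N_floor = 147.6 / 931.9 = 0.158.

μ_min ≈ 0.158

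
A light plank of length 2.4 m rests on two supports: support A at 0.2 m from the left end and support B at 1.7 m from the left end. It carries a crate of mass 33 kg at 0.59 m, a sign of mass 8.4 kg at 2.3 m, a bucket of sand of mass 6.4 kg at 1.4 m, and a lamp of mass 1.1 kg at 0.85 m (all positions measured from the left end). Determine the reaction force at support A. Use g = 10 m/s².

Sum moments about support B (its reaction then has zero moment arm).
Crate: 33 × 10 = 330 N down at 0.59 m → arm 1.11 m, τ = 330 × 1.11 = 366.3 N·m counterclockwise.
Sign: 8.4 × 10 = 84 N down at 2.3 m → arm 0.6 m, τ = 84 × 0.6 = 50.4 N·m clockwise.
Bucket of sand: 6.4 × 10 = 64 N down at 1.4 m → arm 0.3 m, τ = 64 × 0.3 = 19.2 N·m counterclockwise.
Lamp: 1.1 × 10 = 11 N down at 0.85 m → arm 0.85 m, τ = 11 × 0.85 = 9.35 N·m counterclockwise.
Net load moment about support B = 344.5 N·m counterclockwise.
Reaction R at support A is upward at 0.2 m, arm 1.5 m → moment R × 1.5 clockwise.
Στ = 0 ⇒ R × 1.5 = 344.5 ⇒ R = 230 N.

R_A ≈ 230 N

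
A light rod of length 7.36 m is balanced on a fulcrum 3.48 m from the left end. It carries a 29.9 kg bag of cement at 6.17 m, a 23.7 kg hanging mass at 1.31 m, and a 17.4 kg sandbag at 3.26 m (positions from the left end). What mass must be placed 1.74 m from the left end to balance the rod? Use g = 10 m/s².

m ≈ 14.5 kg

Take moments about the fulcrum (at 3.48 m from the left end).
Bag of cement: 29.9 × 10 = 299 N down at 6.17 m → arm 2.69 m, τ = 299 × 2.69 = 804.3 N·m clockwise.
Hanging mass: 23.7 × 10 = 237 N down at 1.31 m → arm 2.17 m, τ = 237 × 2.17 = 514.3 N·m counterclockwise.
Sandbag: 17.4 × 10 = 174 N down at 3.26 m → arm 0.22 m, τ = 174 × 0.22 = 38.28 N·m counterclockwise.
Net moment of known loads = 251.7 N·m clockwise.
An unknown mass m at 1.74 m has arm 1.74 m; its moment is m·g·1.74 counterclockwise.
For rotational equilibrium, m × 10 × 1.74 = 251.7, so m = 251.7 / (10 × 1.74) = 14.5 kg.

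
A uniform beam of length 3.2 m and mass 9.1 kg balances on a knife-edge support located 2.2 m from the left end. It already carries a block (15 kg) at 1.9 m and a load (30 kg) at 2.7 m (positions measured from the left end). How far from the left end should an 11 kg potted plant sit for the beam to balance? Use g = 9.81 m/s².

x ≈ 1.74 m from the left end

About the knife-edge support (at 2.2 m from the left end):
Beam weight: 9.1 × 9.81 = 89.27 N down at 1.6 m → arm 0.6 m, τ = 89.27 × 0.6 = 53.56 N·m counterclockwise.
Block: 15 × 9.81 = 147.2 N down at 1.9 m → arm 0.3 m, τ = 147.2 × 0.3 = 44.16 N·m counterclockwise.
Load: 30 × 9.81 = 294.3 N down at 2.7 m → arm 0.5 m, τ = 294.3 × 0.5 = 147.2 N·m clockwise.
Net moment of existing loads = 49.48 N·m clockwise.
The potted plant weighs 11 × 9.81 = 107.9 N and must supply an equal counterclockwise moment, so its lever arm about the knife-edge support is 49.48 / 107.9 = 0.459 m.
That puts it at 2.2 − 0.459 = 1.74 m from the left end.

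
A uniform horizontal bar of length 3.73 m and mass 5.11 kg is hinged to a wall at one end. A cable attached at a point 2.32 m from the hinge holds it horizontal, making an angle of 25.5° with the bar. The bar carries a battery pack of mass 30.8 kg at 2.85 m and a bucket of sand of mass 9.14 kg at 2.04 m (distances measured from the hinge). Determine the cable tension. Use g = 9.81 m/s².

T ≈ 1140 N

Sum moments about the hinge (the unknown hinge reaction has zero arm there).
Beam weight: 5.11 × 9.81 = 50.13 N down at 1.865 m → arm 1.865 m, τ = 50.13 × 1.865 = 93.49 N·m clockwise.
Battery pack: 30.8 × 9.81 = 302.1 N down at 2.85 m → arm 2.85 m, τ = 302.1 × 2.85 = 861 N·m clockwise.
Bucket of sand: 9.14 × 9.81 = 89.66 N down at 2.04 m → arm 2.04 m, τ = 89.66 × 2.04 = 182.9 N·m clockwise.
Total clockwise load moment = 1137 N·m.
The cable tension T acts at 2.32 m; only its component perpendicular to the bar, T sinθ, produces torque. sin 25.5° = 0.4305.
For rotational equilibrium, T × 2.32 × 0.4305 = 1137, so T = 1137 / 0.9988 = 1140 N.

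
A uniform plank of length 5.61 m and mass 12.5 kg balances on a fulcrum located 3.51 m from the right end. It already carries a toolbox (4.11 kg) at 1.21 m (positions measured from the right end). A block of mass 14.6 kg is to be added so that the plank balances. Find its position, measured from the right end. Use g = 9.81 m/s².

Sum moments about the fulcrum (at 3.51 m from the right end) (the support reaction has zero arm there).
Beam weight: 12.5 × 9.81 = 122.6 N down at 2.805 m → arm 0.705 m, τ = 122.6 × 0.705 = 86.43 N·m clockwise.
Toolbox: 4.11 × 9.81 = 40.32 N down at 1.21 m → arm 2.3 m, τ = 40.32 × 2.3 = 92.74 N·m clockwise.
Net moment of existing loads = 179.2 N·m clockwise.
The block weighs 14.6 × 9.81 = 143.2 N and must supply an equal counterclockwise moment, so its lever arm about the fulcrum is 179.2 / 143.2 = 1.25 m.
That puts it at 3.51 + 1.25 = 4.76 m from the right end.

x ≈ 4.76 m from the right end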